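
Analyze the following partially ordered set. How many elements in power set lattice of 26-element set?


Power set = 2^n.
2^26 = 67108864


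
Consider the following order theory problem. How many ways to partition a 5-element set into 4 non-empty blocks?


S(n,k) = k*S(n-1,k) + S(n-1,k-1).
S(4,4) = 1, S(4,3) = 6
S(5,4) = 4*1 + 6 = 4 + 6
S(5,4) = 10


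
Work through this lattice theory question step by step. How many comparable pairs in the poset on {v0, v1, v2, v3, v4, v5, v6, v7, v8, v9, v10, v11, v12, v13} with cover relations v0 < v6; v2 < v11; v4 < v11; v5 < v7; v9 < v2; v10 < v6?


A comparable pair {a,b} has a < b or b < a in the order.
Count unordered pairs where one element is strictly below the other.
Examples: {v0,v6}, {v2,v9}, {v2,v11}, {v4,v11}, ...
Total comparable pairs: 7


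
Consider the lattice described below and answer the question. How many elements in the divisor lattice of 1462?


Divisors of 1462: [1, 2, 17, 34, 43, 86, 731, 1462]
Count: 8


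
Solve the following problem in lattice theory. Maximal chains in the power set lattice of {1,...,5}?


A maximal chain goes from the minimum element to a maximal element via cover relations.
Counting all min-to-max paths in the cover graph.
Total maximal chains: 120


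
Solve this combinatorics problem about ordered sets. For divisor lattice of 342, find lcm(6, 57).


In a divisor lattice, join = lcm (least common multiple).
Compute lcm iteratively: start with first element, then lcm(current, next).
Elements: [6, 57]
lcm(6,57) = 114
Final lcm = 114


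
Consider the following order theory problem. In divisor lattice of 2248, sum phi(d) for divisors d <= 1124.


Divisors of 2248 up to 1124: [1, 2, 4, 8, 281, 562, 1124]
phi values: [1, 1, 2, 4, 280, 280, 560]
Sum = 1128


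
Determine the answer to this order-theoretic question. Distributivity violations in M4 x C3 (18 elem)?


Distributive law: a ^ (b v c) = (a ^ b) v (a ^ c).
Check all 18^3 = 5832 ordered triples (a,b,c).
  e.g. a=(a1,0), b=(a2,0), c=(a3,0): lhs=(a1,0) != rhs=(0,0)
  e.g. a=(a1,0), b=(a2,0), c=(a3,1): lhs=(a1,0) != rhs=(0,0)
Total violating triples: 648


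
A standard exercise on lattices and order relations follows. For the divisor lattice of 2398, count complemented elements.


An element a is complemented if some b has a meet b = bottom, a join b = top.
a is complemented iff gcd(a, n/a)=1, i.e. a is a unitary divisor of 2398.
Complemented elements: 1, 2, 11, 22, 109, 218, ... (2 more)
Count: 8


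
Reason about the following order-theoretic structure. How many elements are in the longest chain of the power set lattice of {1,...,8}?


A chain is a totally ordered subset; we count the number of elements in a maximum chain.
Compute, for each element x, the size of the longest chain ending at x:
  {}: 1
  {1}: 2
  {2}: 2
  {3}: 2
  {4}: 2
  {5}: 2
  ...
A maximum chain: {} < {1} < {1,2} < {1,2,3} < {1,2,3,4} < {1,2,3,4,5} < {1,2,3,4,5,6} < {1,2,3,4,5,6,7} < {1,2,3,4,5,6,7,8}
Number of elements in the longest chain: 9


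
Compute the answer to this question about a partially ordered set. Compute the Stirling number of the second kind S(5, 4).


S(n,k) = k*S(n-1,k) + S(n-1,k-1).
S(4,4) = 1, S(4,3) = 6
S(5,4) = 4*1 + 6 = 4 + 6
S(5,4) = 10


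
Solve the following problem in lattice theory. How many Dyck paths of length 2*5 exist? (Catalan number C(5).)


C(n) = C(2n, n) / (n+1).
C(10, 5) = 252
C(5) = 252 / 6 = 42


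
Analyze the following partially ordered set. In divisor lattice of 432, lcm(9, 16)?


Join=lcm.
gcd(9,16)=1
lcm=144


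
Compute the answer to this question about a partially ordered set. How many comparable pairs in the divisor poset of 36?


A comparable pair {a,b} has a < b or b < a in the order.
Count unordered pairs where one element is strictly below the other.
Examples: {1,2}, {1,3}, {1,4}, {1,6}, ...
Total comparable pairs: 27


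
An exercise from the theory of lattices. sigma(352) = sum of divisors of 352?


sigma(n) = sum of divisors.
Divisors of 352: [1, 2, 4, 8, 11, 16, 22, 32, 44, 88, 176, 352]
Sum = 756


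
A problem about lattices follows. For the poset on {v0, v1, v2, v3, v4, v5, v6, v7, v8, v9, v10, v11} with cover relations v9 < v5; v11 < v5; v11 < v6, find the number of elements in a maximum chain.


A chain is a totally ordered subset; we count the number of elements in a maximum chain.
Compute, for each element x, the size of the longest chain ending at x:
  v0: 1
  v1: 1
  v2: 1
  v3: 1
  v4: 1
  v7: 1
  ...
A maximum chain: v9 < v5
Number of elements in the longest chain: 2


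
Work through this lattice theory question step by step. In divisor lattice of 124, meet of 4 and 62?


In a divisor lattice, meet = gcd (greatest common divisor).
By Euclidean algorithm or factoring: gcd(4,62) = 2


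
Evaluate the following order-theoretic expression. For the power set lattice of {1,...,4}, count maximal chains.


A maximal chain goes from the minimum element to a maximal element via cover relations.
Counting all min-to-max paths in the cover graph.
Total maximal chains: 24


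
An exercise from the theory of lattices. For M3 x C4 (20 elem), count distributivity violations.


Distributive law: a ^ (b v c) = (a ^ b) v (a ^ c).
Check all 20^3 = 8000 ordered triples (a,b,c).
  e.g. a=(a1,0), b=(a2,0), c=(a3,0): lhs=(a1,0) != rhs=(0,0)
  e.g. a=(a1,0), b=(a2,0), c=(a3,1): lhs=(a1,0) != rhs=(0,0)
Total violating triples: 384


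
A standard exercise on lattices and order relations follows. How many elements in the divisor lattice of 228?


Divisors of 228: [1, 2, 3, 4, 6, 12, 19, 38, 57, 76, 114, 228]
Count: 12


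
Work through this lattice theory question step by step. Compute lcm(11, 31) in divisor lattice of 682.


In a divisor lattice, join = lcm (least common multiple).
gcd(11,31) = 1
lcm(11,31) = 11*31/gcd = 341/1 = 341


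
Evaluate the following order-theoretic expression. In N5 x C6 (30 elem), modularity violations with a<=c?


Modular law: if a <= c then a v (b ^ c) = (a v b) ^ c.
Check all triples (a,b,c) with a <= c among 30 elements.
  e.g. a=(a,0), b=(c,0), c=(b,0): lhs=(a,0) != rhs=(b,0)
  e.g. a=(a,0), b=(c,1), c=(b,0): lhs=(a,0) != rhs=(b,0)
Total violating triples: 126


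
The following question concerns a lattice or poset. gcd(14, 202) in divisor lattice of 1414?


Meet=gcd.
gcd(14,202)=2


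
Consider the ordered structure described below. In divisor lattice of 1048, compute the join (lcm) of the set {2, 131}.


In a divisor lattice, join = lcm (least common multiple).
Compute lcm iteratively: start with first element, then lcm(current, next).
Elements: [2, 131]
lcm(2,131) = 262
Final lcm = 262


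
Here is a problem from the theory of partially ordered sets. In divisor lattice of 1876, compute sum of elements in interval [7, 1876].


Interval [7,1876] in divisors of 1876: [7, 14, 28, 469, 938, 1876]
Sum = 3332


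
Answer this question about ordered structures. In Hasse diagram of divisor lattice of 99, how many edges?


A cover relation a -< b holds when a < b with no c strictly between.
Cover relations:
  1 -< 3
  1 -< 11
  3 -< 9
  3 -< 33
  9 -< 99
  11 -< 33
  33 -< 99
Total: 7


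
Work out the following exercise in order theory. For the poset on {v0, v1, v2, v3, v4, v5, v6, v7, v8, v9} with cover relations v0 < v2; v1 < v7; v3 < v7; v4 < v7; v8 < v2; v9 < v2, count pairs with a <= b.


The order relation is {(a,b) : a <= b}, reflexive so it includes (a,a).
Examples: (v0,v0), (v0,v2), (v1,v1), (v1,v7), (v2,v2), ...
Total ordered pairs: 16


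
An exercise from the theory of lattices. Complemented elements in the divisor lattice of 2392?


An element a is complemented if some b has a meet b = bottom, a join b = top.
a is complemented iff gcd(a, n/a)=1, i.e. a is a unitary divisor of 2392.
Complemented elements: 1, 8, 13, 23, 104, 184, ... (2 more)
Count: 8


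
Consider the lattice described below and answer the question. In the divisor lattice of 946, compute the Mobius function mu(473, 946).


In a divisor lattice, mu(a,b) = mu(b/a) where mu is the classical Mobius function.
b/a = 946/473 = 2
Prime factorization of 2: primes [2]
2 is squarefree with 1 prime factor(s), so mu(2) = (-1)^1 = -1


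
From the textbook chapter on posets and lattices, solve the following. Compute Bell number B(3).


B(n) = number of set partitions of an n-element set.
B(n) satisfies the recurrence: B(n+1) = sum_k C(n,k)*B(k).
B(3) = 5


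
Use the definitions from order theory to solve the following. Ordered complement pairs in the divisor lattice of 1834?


Complement pair (a,b): a meet b = bottom, a join b = top.
Here: gcd(a,b)=1 and lcm(a,b)=1834, i.e. a*b=1834 with a,b coprime.
Pairs found: (1,1834), (2,917), (7,262), (14,131), ... (4 more)
Total ordered pairs: 8


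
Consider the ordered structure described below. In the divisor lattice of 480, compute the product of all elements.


Divisors of 480: [1, 2, 3, 4, 5, 6, 8, 10, 12, 15, 16, 20, 24, 30, 32, 40, 48, 60, 80, 96, 120, 160, 240, 480]
Product = n^(d(n)/2) = 480^(24/2)
Product = 149587343098087735296000000000000


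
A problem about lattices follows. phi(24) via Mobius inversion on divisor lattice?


phi(n) = n * prod_{p|n} (1 - 1/p).
Prime divisors of 24: [2, 3]
phi(24) = 24 * (1 - 1/2) * (1 - 1/3)
phi(24) = 8


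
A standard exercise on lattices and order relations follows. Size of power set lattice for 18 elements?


Power set = 2^n.
2^18 = 262144


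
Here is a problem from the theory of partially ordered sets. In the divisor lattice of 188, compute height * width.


Height = length of longest chain minus 1; width = size of largest antichain.
A maximum chain: 1 | 47 | 94 | 188  (height 3).
A maximum antichain: {2, 47}  (width 2).
Product = 3 * 2 = 6


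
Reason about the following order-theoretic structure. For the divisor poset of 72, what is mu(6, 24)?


In a divisor lattice, mu(a,b) = mu(b/a) where mu is the classical Mobius function.
b/a = 24/6 = 4
Prime factorization of 4: primes [2]
4 is not squarefree, so mu(4) = 0


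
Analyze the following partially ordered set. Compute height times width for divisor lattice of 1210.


Height = length of longest chain minus 1; width = size of largest antichain.
A maximum chain: 1 | 11 | 121 | 605 | 1210  (height 4).
A maximum antichain: {10, 22, 55, 121}  (width 4).
Product = 4 * 4 = 16


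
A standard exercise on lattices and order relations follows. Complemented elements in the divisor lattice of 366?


An element a is complemented if some b has a meet b = bottom, a join b = top.
a is complemented iff gcd(a, n/a)=1, i.e. a is a unitary divisor of 366.
Complemented elements: 1, 2, 3, 6, 61, 122, ... (2 more)
Count: 8


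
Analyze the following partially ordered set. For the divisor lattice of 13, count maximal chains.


A maximal chain goes from the minimum element to a maximal element via cover relations.
Counting all min-to-max paths in the cover graph.
Total maximal chains: 1


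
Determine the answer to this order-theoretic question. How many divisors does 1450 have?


Divisors of 1450: [1, 2, 5, 10, 25, 29, 50, 58, 145, 290, 725, 1450]
Count: 12


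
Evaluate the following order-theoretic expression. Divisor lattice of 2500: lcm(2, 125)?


Join=lcm.
gcd(2,125)=1
lcm=250


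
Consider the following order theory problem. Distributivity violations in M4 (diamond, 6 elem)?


Distributive law: a ^ (b v c) = (a ^ b) v (a ^ c).
Check all 6^3 = 216 ordered triples (a,b,c).
  e.g. a=a1, b=a2, c=a3: lhs=a1 != rhs=0
  e.g. a=a1, b=a2, c=a4: lhs=a1 != rhs=0
Total violating triples: 24


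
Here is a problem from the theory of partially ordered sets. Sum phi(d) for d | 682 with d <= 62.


Divisors of 682 up to 62: [1, 2, 11, 22, 31, 62]
phi values: [1, 1, 10, 10, 30, 30]
Sum = 82


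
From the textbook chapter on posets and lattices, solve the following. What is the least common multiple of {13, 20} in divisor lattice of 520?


In a divisor lattice, join = lcm (least common multiple).
Compute lcm iteratively: start with first element, then lcm(current, next).
Elements: [13, 20]
lcm(13,20) = 260
Final lcm = 260


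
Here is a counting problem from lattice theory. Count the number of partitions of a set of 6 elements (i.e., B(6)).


B(n) = number of set partitions of an n-element set.
B(n) satisfies the recurrence: B(n+1) = sum_k C(n,k)*B(k).
B(6) = 203


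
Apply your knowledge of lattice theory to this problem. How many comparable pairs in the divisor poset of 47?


A comparable pair {a,b} has a < b or b < a in the order.
Count unordered pairs where one element is strictly below the other.
Examples: {1,47}
Total comparable pairs: 1


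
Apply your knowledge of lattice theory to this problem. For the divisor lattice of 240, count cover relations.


A cover relation a -< b holds when a < b with no c strictly between.
Cover relations:
  1 -< 2
  1 -< 3
  1 -< 5
  2 -< 4
  2 -< 6
  2 -< 10
  3 -< 6
  3 -< 15
  ...28 more
Total: 36


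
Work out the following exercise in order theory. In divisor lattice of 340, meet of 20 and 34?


In a divisor lattice, meet = gcd (greatest common divisor).
By Euclidean algorithm or factoring: gcd(20,34) = 2


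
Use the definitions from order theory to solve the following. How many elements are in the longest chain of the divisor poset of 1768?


A chain is a totally ordered subset; we count the number of elements in a maximum chain.
Compute, for each element x, the size of the longest chain ending at x:
  1: 1
  2: 2
  13: 2
  17: 2
  4: 3
  8: 4
  ...
A maximum chain: 1 < 2 < 4 < 8 < 104 < 1768
Number of elements in the longest chain: 6


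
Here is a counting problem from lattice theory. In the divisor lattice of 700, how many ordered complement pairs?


Complement pair (a,b): a meet b = bottom, a join b = top.
Here: gcd(a,b)=1 and lcm(a,b)=700, i.e. a*b=700 with a,b coprime.
Pairs found: (1,700), (4,175), (7,100), (25,28), ... (4 more)
Total ordered pairs: 8


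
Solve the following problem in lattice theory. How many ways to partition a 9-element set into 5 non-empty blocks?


S(n,k) = k*S(n-1,k) + S(n-1,k-1).
S(8,5) = 1050, S(8,4) = 1701
S(9,5) = 5*1050 + 1701 = 5250 + 1701
S(9,5) = 6951


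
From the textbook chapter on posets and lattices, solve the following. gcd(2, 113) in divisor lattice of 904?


Meet=gcd.
gcd(2,113)=1


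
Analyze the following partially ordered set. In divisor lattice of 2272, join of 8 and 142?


In a divisor lattice, join = lcm (least common multiple).
gcd(8,142) = 2
lcm(8,142) = 8*142/gcd = 1136/2 = 568


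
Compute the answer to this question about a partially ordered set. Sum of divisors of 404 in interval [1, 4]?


Interval [1,4] in divisors of 404: [1, 2, 4]
Sum = 7


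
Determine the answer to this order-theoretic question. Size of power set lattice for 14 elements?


Power set = 2^n.
2^14 = 16384


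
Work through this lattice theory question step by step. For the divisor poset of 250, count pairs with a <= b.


The order relation is {(a,b) : a <= b}, reflexive so it includes (a,a).
Examples: (1,1), (1,10), (1,125), (1,2), (1,25), ...
Total ordered pairs: 30


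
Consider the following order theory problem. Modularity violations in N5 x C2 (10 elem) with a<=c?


Modular law: if a <= c then a v (b ^ c) = (a v b) ^ c.
Check all triples (a,b,c) with a <= c among 10 elements.
  e.g. a=(a,0), b=(c,0), c=(b,0): lhs=(a,0) != rhs=(b,0)
  e.g. a=(a,0), b=(c,1), c=(b,0): lhs=(a,0) != rhs=(b,0)
Total violating triples: 6


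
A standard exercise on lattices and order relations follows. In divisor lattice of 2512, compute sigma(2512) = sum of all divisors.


sigma(n) = sum of divisors.
Divisors of 2512: [1, 2, 4, 8, 16, 157, 314, 628, 1256, 2512]
Sum = 4898


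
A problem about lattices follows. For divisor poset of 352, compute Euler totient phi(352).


phi(n) = n * prod_{p|n} (1 - 1/p).
Prime divisors of 352: [2, 11]
phi(352) = 352 * (1 - 1/2) * (1 - 1/11)
phi(352) = 160


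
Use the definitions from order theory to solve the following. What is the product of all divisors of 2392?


Divisors of 2392: [1, 2, 4, 8, 13, 23, 26, 46, 52, 92, 104, 184, 299, 598, 1196, 2392]
Product = n^(d(n)/2) = 2392^(16/2)
Product = 1071739907623195279743778816


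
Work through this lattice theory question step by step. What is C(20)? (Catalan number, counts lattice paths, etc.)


C(n) = C(2n, n) / (n+1).
C(40, 20) = 137846528820
C(20) = 137846528820 / 21 = 6564120420


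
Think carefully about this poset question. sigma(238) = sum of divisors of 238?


sigma(n) = sum of divisors.
Divisors of 238: [1, 2, 7, 14, 17, 34, 119, 238]
Sum = 432


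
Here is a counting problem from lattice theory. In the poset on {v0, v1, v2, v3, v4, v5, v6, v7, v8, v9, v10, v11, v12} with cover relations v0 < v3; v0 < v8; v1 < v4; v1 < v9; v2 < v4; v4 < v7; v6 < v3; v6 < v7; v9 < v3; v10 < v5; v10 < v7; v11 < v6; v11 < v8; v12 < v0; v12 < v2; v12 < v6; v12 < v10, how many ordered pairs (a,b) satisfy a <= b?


The order relation is {(a,b) : a <= b}, reflexive so it includes (a,a).
Examples: (v0,v0), (v0,v3), (v0,v8), (v1,v1), (v1,v3), ...
Total ordered pairs: 40


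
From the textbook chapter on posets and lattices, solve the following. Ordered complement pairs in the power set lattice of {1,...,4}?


Complement pair (a,b): a meet b = bottom, a join b = top.
Here: A intersect B = {} and A union B = {1,...,4}.
Pairs found: ({},{1,2,3,4}), ({1},{2,3,4}), ({2},{1,3,4}), ({3},{1,2,4}), ... (12 more)
Total ordered pairs: 16


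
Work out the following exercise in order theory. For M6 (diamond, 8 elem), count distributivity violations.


Distributive law: a ^ (b v c) = (a ^ b) v (a ^ c).
Check all 8^3 = 512 ordered triples (a,b,c).
  e.g. a=a1, b=a2, c=a3: lhs=a1 != rhs=0
  e.g. a=a1, b=a2, c=a4: lhs=a1 != rhs=0
Total violating triples: 120


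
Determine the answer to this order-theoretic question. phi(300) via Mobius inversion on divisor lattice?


phi(n) = n * prod_{p|n} (1 - 1/p).
Prime divisors of 300: [2, 3, 5]
phi(300) = 300 * (1 - 1/2) * (1 - 1/3) * (1 - 1/5)
phi(300) = 80


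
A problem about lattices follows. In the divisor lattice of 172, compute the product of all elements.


Divisors of 172: [1, 2, 4, 43, 86, 172]
Product = n^(d(n)/2) = 172^(6/2)
Product = 5088448


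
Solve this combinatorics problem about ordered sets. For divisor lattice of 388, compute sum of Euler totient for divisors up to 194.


Divisors of 388 up to 194: [1, 2, 4, 97, 194]
phi values: [1, 1, 2, 96, 96]
Sum = 196


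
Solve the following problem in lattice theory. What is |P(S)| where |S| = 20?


Power set = 2^n.
2^20 = 1048576


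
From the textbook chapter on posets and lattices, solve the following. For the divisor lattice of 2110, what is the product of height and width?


Height = length of longest chain minus 1; width = size of largest antichain.
A maximum chain: 1 | 211 | 1055 | 2110  (height 3).
A maximum antichain: {2, 5, 211}  (width 3).
Product = 3 * 3 = 9


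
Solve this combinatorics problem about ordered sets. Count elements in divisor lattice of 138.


Divisors of 138: [1, 2, 3, 6, 23, 46, 69, 138]
Count: 8


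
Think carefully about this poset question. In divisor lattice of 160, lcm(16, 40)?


Join=lcm.
gcd(16,40)=8
lcm=80


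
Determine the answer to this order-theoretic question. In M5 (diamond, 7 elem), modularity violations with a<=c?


Modular law: if a <= c then a v (b ^ c) = (a v b) ^ c.
Check all triples (a,b,c) with a <= c among 7 elements.
This lattice is modular (diamonds M_m and their chain-products are modular).
Total violating triples: 0


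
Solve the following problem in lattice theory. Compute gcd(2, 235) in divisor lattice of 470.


In a divisor lattice, meet = gcd (greatest common divisor).
By Euclidean algorithm or factoring: gcd(2,235) = 1


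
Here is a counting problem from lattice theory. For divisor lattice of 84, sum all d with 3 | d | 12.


Interval [3,12] in divisors of 84: [3, 6, 12]
Sum = 21


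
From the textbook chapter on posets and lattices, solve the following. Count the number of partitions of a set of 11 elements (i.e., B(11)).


B(n) = number of set partitions of an n-element set.
B(n) satisfies the recurrence: B(n+1) = sum_k C(n,k)*B(k).
B(11) = 678570


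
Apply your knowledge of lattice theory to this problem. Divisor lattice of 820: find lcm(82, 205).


In a divisor lattice, join = lcm (least common multiple).
gcd(82,205) = 41
lcm(82,205) = 82*205/gcd = 16810/41 = 410


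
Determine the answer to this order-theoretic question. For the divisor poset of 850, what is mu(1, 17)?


In a divisor lattice, mu(a,b) = mu(b/a) where mu is the classical Mobius function.
b/a = 17/1 = 17
Prime factorization of 17: primes [17]
17 is squarefree with 1 prime factor(s), so mu(17) = (-1)^1 = -1


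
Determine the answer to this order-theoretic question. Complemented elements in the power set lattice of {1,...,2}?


An element a is complemented if some b has a meet b = bottom, a join b = top.
every subset A has complement S\A, so all elements are complemented.
Complemented elements: {}, {1}, {2}, {1,2}
Count: 4


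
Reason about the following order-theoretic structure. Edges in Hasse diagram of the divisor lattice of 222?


A cover relation a -< b holds when a < b with no c strictly between.
Cover relations:
  1 -< 2
  1 -< 3
  1 -< 37
  2 -< 6
  2 -< 74
  3 -< 6
  3 -< 111
  6 -< 222
  ...4 more
Total: 12


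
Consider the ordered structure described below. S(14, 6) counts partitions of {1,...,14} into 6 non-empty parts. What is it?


S(n,k) = k*S(n-1,k) + S(n-1,k-1).
S(13,6) = 9321312, S(13,5) = 7508501
S(14,6) = 6*9321312 + 7508501 = 55927872 + 7508501
S(14,6) = 63436373


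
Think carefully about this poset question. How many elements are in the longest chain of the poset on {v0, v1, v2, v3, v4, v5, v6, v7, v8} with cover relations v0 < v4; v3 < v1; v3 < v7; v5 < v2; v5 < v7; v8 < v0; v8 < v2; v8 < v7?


A chain is a totally ordered subset; we count the number of elements in a maximum chain.
Compute, for each element x, the size of the longest chain ending at x:
  v3: 1
  v5: 1
  v6: 1
  v8: 1
  v0: 2
  v1: 2
  ...
A maximum chain: v8 < v0 < v4
Number of elements in the longest chain: 3


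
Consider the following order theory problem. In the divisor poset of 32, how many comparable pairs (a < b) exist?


A comparable pair {a,b} has a < b or b < a in the order.
Count unordered pairs where one element is strictly below the other.
Examples: {1,2}, {1,4}, {1,8}, {1,16}, ...
Total comparable pairs: 15


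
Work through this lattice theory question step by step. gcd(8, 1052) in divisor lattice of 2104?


Meet=gcd.
gcd(8,1052)=4


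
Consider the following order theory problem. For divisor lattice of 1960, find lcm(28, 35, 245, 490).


In a divisor lattice, join = lcm (least common multiple).
Compute lcm iteratively: start with first element, then lcm(current, next).
Elements: [28, 35, 245, 490]
lcm(28,35) = 140
lcm(140,245) = 980
lcm(980,490) = 980
Final lcm = 980


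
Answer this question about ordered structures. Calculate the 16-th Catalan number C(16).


C(n) = C(2n, n) / (n+1).
C(32, 16) = 601080390
C(16) = 601080390 / 17 = 35357670


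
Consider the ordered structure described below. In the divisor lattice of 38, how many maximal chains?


A maximal chain goes from the minimum element to a maximal element via cover relations.
Counting all min-to-max paths in the cover graph.
Total maximal chains: 2


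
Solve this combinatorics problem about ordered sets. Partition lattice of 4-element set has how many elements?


B(n) = number of set partitions of an n-element set.
B(n) satisfies the recurrence: B(n+1) = sum_k C(n,k)*B(k).
B(4) = 15


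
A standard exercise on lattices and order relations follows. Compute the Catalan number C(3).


C(n) = C(2n, n) / (n+1).
C(6, 3) = 20
C(3) = 20 / 4 = 5


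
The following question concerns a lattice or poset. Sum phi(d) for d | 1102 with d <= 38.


Divisors of 1102 up to 38: [1, 2, 19, 29, 38]
phi values: [1, 1, 18, 28, 18]
Sum = 66


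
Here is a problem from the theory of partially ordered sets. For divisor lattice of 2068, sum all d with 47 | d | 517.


Interval [47,517] in divisors of 2068: [47, 517]
Sum = 564


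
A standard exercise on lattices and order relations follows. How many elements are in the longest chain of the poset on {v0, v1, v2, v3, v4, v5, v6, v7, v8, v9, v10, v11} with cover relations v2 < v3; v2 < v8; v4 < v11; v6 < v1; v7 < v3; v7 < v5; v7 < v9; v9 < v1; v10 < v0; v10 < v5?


A chain is a totally ordered subset; we count the number of elements in a maximum chain.
Compute, for each element x, the size of the longest chain ending at x:
  v2: 1
  v4: 1
  v6: 1
  v7: 1
  v10: 1
  v0: 2
  ...
A maximum chain: v7 < v9 < v1
Number of elements in the longest chain: 3


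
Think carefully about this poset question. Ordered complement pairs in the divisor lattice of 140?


Complement pair (a,b): a meet b = bottom, a join b = top.
Here: gcd(a,b)=1 and lcm(a,b)=140, i.e. a*b=140 with a,b coprime.
Pairs found: (1,140), (4,35), (5,28), (7,20), ... (4 more)
Total ordered pairs: 8


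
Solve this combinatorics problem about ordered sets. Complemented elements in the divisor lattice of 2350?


An element a is complemented if some b has a meet b = bottom, a join b = top.
a is complemented iff gcd(a, n/a)=1, i.e. a is a unitary divisor of 2350.
Complemented elements: 1, 2, 25, 47, 50, 94, ... (2 more)
Count: 8


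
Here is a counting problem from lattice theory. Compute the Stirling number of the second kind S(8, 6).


S(n,k) = k*S(n-1,k) + S(n-1,k-1).
S(7,6) = 21, S(7,5) = 140
S(8,6) = 6*21 + 140 = 126 + 140
S(8,6) = 266


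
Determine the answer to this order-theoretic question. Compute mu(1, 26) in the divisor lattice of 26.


In a divisor lattice, mu(a,b) = mu(b/a) where mu is the classical Mobius function.
b/a = 26/1 = 26
Prime factorization of 26: primes [2, 13]
26 is squarefree with 2 prime factor(s), so mu(26) = (-1)^2 = 1


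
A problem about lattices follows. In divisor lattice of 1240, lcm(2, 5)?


Join=lcm.
gcd(2,5)=1
lcm=10


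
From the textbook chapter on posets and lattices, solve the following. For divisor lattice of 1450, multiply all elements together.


Divisors of 1450: [1, 2, 5, 10, 25, 29, 50, 58, 145, 290, 725, 1450]
Product = n^(d(n)/2) = 1450^(12/2)
Product = 9294114390625000000


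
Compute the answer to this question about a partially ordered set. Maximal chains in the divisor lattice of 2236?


A maximal chain goes from the minimum element to a maximal element via cover relations.
Counting all min-to-max paths in the cover graph.
Total maximal chains: 12


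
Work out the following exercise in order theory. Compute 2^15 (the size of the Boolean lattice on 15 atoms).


Power set = 2^n.
2^15 = 32768


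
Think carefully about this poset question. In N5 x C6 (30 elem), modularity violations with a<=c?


Modular law: if a <= c then a v (b ^ c) = (a v b) ^ c.
Check all triples (a,b,c) with a <= c among 30 elements.
  e.g. a=(a,0), b=(c,0), c=(b,0): lhs=(a,0) != rhs=(b,0)
  e.g. a=(a,0), b=(c,1), c=(b,0): lhs=(a,0) != rhs=(b,0)
Total violating triples: 126


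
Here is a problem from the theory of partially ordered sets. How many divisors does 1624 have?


Divisors of 1624: [1, 2, 4, 7, 8, 14, 28, 29, 56, 58, 116, 203, 232, 406, 812, 1624]
Count: 16


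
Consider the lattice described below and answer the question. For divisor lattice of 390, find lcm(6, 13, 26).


In a divisor lattice, join = lcm (least common multiple).
Compute lcm iteratively: start with first element, then lcm(current, next).
Elements: [6, 13, 26]
lcm(6,13) = 78
lcm(78,26) = 78
Final lcm = 78


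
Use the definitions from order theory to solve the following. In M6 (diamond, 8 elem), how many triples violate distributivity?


Distributive law: a ^ (b v c) = (a ^ b) v (a ^ c).
Check all 8^3 = 512 ordered triples (a,b,c).
  e.g. a=a1, b=a2, c=a3: lhs=a1 != rhs=0
  e.g. a=a1, b=a2, c=a4: lhs=a1 != rhs=0
Total violating triples: 120


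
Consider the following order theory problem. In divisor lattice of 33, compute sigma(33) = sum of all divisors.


sigma(n) = sum of divisors.
Divisors of 33: [1, 3, 11, 33]
Sum = 48


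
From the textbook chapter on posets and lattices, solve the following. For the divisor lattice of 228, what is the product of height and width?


Height = length of longest chain minus 1; width = size of largest antichain.
A maximum chain: 1 | 19 | 57 | 114 | 228  (height 4).
A maximum antichain: {4, 6, 38, 57}  (width 4).
Product = 4 * 4 = 16


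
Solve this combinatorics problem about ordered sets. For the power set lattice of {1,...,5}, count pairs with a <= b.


The order relation is {(a,b) : a <= b}, reflexive so it includes (a,a).
Examples: ({},{}), ({},{1,2}), ({},{1,2,3}), ({},{1,2,3,4}), ({},{1,2,3,4,5}), ...
Total ordered pairs: 243


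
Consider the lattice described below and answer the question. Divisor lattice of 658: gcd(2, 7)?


Meet=gcd.
gcd(2,7)=1


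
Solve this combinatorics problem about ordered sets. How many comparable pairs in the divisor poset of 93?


A comparable pair {a,b} has a < b or b < a in the order.
Count unordered pairs where one element is strictly below the other.
Examples: {1,3}, {1,31}, {1,93}, {3,93}, ...
Total comparable pairs: 5


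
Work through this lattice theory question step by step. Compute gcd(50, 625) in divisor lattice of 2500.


In a divisor lattice, meet = gcd (greatest common divisor).
By Euclidean algorithm or factoring: gcd(50,625) = 25


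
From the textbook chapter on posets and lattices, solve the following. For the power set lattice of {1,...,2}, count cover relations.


A cover relation a -< b holds when a < b with no c strictly between.
Cover relations:
  {} -< {1}
  {} -< {2}
  {1} -< {1,2}
  {2} -< {1,2}
Total: 4


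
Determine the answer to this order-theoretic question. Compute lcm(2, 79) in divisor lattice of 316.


In a divisor lattice, join = lcm (least common multiple).
gcd(2,79) = 1
lcm(2,79) = 2*79/gcd = 158/1 = 158


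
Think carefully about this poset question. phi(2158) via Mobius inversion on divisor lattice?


phi(n) = n * prod_{p|n} (1 - 1/p).
Prime divisors of 2158: [2, 13, 83]
phi(2158) = 2158 * (1 - 1/2) * (1 - 1/13) * (1 - 1/83)
phi(2158) = 984


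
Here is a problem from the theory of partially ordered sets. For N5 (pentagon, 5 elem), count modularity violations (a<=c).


Modular law: if a <= c then a v (b ^ c) = (a v b) ^ c.
Check all triples (a,b,c) with a <= c among 5 elements.
  e.g. a=a, b=c, c=b: lhs=a != rhs=b
Total violating triples: 1


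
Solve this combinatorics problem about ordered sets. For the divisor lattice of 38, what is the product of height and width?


Height = length of longest chain minus 1; width = size of largest antichain.
A maximum chain: 1 | 19 | 38  (height 2).
A maximum antichain: {2, 19}  (width 2).
Product = 2 * 2 = 4


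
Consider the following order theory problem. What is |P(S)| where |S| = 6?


Power set = 2^n.
2^6 = 64


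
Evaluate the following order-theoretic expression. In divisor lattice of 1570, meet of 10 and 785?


In a divisor lattice, meet = gcd (greatest common divisor).
By Euclidean algorithm or factoring: gcd(10,785) = 5


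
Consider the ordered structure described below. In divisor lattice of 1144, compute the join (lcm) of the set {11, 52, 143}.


In a divisor lattice, join = lcm (least common multiple).
Compute lcm iteratively: start with first element, then lcm(current, next).
Elements: [11, 52, 143]
lcm(11,52) = 572
lcm(572,143) = 572
Final lcm = 572


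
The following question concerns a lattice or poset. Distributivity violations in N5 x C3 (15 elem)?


Distributive law: a ^ (b v c) = (a ^ b) v (a ^ c).
Check all 15^3 = 3375 ordered triples (a,b,c).
  e.g. a=(b,0), b=(a,0), c=(c,0): lhs=(b,0) != rhs=(a,0)
  e.g. a=(b,0), b=(a,0), c=(c,1): lhs=(b,0) != rhs=(a,0)
Total violating triples: 54


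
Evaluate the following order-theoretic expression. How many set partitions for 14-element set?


B(n) = number of set partitions of an n-element set.
B(n) satisfies the recurrence: B(n+1) = sum_k C(n,k)*B(k).
B(14) = 190899322


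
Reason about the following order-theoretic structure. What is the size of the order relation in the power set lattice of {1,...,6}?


The order relation is {(a,b) : a <= b}, reflexive so it includes (a,a).
Examples: ({},{}), ({},{1,2}), ({},{1,2,3}), ({},{1,2,3,4}), ({},{1,2,3,4,5}), ...
Total ordered pairs: 729


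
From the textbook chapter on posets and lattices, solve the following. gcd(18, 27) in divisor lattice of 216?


Meet=gcd.
gcd(18,27)=9


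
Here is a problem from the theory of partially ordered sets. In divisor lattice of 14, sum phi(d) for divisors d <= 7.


Divisors of 14 up to 7: [1, 2, 7]
phi values: [1, 1, 6]
Sum = 8


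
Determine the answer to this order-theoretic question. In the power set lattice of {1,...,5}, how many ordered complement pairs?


Complement pair (a,b): a meet b = bottom, a join b = top.
Here: A intersect B = {} and A union B = {1,...,5}.
Pairs found: ({},{1,2,3,4,5}), ({1},{2,3,4,5}), ({2},{1,3,4,5}), ({3},{1,2,4,5}), ... (28 more)
Total ordered pairs: 32


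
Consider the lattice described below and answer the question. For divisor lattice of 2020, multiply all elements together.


Divisors of 2020: [1, 2, 4, 5, 10, 20, 101, 202, 404, 505, 1010, 2020]
Product = n^(d(n)/2) = 2020^(12/2)
Product = 67937289638464000000


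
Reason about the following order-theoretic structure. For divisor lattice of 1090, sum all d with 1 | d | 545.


Interval [1,545] in divisors of 1090: [1, 5, 109, 545]
Sum = 660


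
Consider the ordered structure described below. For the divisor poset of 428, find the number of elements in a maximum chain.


A chain is a totally ordered subset; we count the number of elements in a maximum chain.
Compute, for each element x, the size of the longest chain ending at x:
  1: 1
  2: 2
  107: 2
  4: 3
  214: 3
  428: 4
A maximum chain: 1 < 2 < 4 < 428
Number of elements in the longest chain: 4


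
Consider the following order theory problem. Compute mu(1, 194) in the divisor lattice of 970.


In a divisor lattice, mu(a,b) = mu(b/a) where mu is the classical Mobius function.
b/a = 194/1 = 194
Prime factorization of 194: primes [2, 97]
194 is squarefree with 2 prime factor(s), so mu(194) = (-1)^2 = 1


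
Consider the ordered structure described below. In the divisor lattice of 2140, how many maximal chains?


A maximal chain goes from the minimum element to a maximal element via cover relations.
Counting all min-to-max paths in the cover graph.
Total maximal chains: 12


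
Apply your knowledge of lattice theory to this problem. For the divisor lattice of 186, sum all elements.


sigma(n) = sum of divisors.
Divisors of 186: [1, 2, 3, 6, 31, 62, 93, 186]
Sum = 384


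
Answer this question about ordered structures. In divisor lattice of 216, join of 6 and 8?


In a divisor lattice, join = lcm (least common multiple).
gcd(6,8) = 2
lcm(6,8) = 6*8/gcd = 48/2 = 24


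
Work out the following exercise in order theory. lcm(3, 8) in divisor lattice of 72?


Join=lcm.
gcd(3,8)=1
lcm=24


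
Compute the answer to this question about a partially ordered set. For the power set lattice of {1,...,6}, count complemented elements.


An element a is complemented if some b has a meet b = bottom, a join b = top.
every subset A has complement S\A, so all elements are complemented.
Complemented elements: {}, {1}, {2}, {3}, {4}, {5}, ... (58 more)
Count: 64


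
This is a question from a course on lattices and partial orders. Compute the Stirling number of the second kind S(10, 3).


S(n,k) = k*S(n-1,k) + S(n-1,k-1).
S(9,3) = 3025, S(9,2) = 255
S(10,3) = 3*3025 + 255 = 9075 + 255
S(10,3) = 9330


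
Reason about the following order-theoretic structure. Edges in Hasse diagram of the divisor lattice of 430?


A cover relation a -< b holds when a < b with no c strictly between.
Cover relations:
  1 -< 2
  1 -< 5
  1 -< 43
  2 -< 10
  2 -< 86
  5 -< 10
  5 -< 215
  10 -< 430
  ...4 more
Total: 12


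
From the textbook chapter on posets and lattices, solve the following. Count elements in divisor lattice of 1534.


Divisors of 1534: [1, 2, 13, 26, 59, 118, 767, 1534]
Count: 8


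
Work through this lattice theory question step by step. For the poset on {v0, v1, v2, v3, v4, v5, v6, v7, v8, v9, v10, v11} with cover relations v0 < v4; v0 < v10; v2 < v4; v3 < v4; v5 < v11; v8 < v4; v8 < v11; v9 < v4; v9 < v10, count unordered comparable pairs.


A comparable pair {a,b} has a < b or b < a in the order.
Count unordered pairs where one element is strictly below the other.
Examples: {v0,v4}, {v0,v10}, {v2,v4}, {v3,v4}, ...
Total comparable pairs: 9


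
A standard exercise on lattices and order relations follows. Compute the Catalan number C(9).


C(n) = C(2n, n) / (n+1).
C(18, 9) = 48620
C(9) = 48620 / 10 = 4862


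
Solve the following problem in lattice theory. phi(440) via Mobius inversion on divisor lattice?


phi(n) = n * prod_{p|n} (1 - 1/p).
Prime divisors of 440: [2, 5, 11]
phi(440) = 440 * (1 - 1/2) * (1 - 1/5) * (1 - 1/11)
phi(440) = 160


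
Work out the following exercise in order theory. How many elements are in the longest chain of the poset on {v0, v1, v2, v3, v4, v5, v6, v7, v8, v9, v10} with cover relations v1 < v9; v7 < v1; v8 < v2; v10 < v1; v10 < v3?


A chain is a totally ordered subset; we count the number of elements in a maximum chain.
Compute, for each element x, the size of the longest chain ending at x:
  v0: 1
  v4: 1
  v5: 1
  v6: 1
  v7: 1
  v8: 1
  ...
A maximum chain: v7 < v1 < v9
Number of elements in the longest chain: 3


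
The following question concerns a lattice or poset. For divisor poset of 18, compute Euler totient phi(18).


phi(n) = n * prod_{p|n} (1 - 1/p).
Prime divisors of 18: [2, 3]
phi(18) = 18 * (1 - 1/2) * (1 - 1/3)
phi(18) = 6


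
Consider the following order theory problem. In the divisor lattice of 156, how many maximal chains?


A maximal chain goes from the minimum element to a maximal element via cover relations.
Counting all min-to-max paths in the cover graph.
Total maximal chains: 12


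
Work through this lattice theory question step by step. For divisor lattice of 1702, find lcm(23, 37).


In a divisor lattice, join = lcm (least common multiple).
Compute lcm iteratively: start with first element, then lcm(current, next).
Elements: [23, 37]
lcm(23,37) = 851
Final lcm = 851


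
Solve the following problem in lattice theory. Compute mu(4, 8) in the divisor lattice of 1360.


In a divisor lattice, mu(a,b) = mu(b/a) where mu is the classical Mobius function.
b/a = 8/4 = 2
Prime factorization of 2: primes [2]
2 is squarefree with 1 prime factor(s), so mu(2) = (-1)^1 = -1


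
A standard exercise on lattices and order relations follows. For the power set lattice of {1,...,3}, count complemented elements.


An element a is complemented if some b has a meet b = bottom, a join b = top.
every subset A has complement S\A, so all elements are complemented.
Complemented elements: {}, {1}, {2}, {3}, {1,2}, {1,3}, ... (2 more)
Count: 8


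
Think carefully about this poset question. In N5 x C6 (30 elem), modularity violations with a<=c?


Modular law: if a <= c then a v (b ^ c) = (a v b) ^ c.
Check all triples (a,b,c) with a <= c among 30 elements.
  e.g. a=(a,0), b=(c,0), c=(b,0): lhs=(a,0) != rhs=(b,0)
  e.g. a=(a,0), b=(c,1), c=(b,0): lhs=(a,0) != rhs=(b,0)
Total violating triples: 126
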